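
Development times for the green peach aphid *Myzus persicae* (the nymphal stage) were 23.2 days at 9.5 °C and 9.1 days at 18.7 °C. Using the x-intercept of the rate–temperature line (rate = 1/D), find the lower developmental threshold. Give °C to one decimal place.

3.6 °C

Under the model K = D·(T − T_b), so D₁·(T₁ − T_b) = D₂·(T₂ − T_b).
23.2·(9.5 − T_b) = 9.1·(18.7 − T_b)
T_b = (23.2·9.5 − 9.1·18.7) / (23.2 − 9.1) = 50.23 / 14.1 = 3.562 °C ≈ 3.6 °C.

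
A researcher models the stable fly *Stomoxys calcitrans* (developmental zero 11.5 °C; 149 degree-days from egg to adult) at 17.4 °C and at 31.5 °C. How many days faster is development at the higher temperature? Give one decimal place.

At 17.4 °C: 149 / (17.4 − 11.5) = 149 / 5.9 = 25.254 d.
At 31.5 °C: 149 / (31.5 − 11.5) = 149 / 20.0 = 7.450 d.
Difference = |25.254 − 7.450| = 17.804 ≈ 17.8 days.

17.8 days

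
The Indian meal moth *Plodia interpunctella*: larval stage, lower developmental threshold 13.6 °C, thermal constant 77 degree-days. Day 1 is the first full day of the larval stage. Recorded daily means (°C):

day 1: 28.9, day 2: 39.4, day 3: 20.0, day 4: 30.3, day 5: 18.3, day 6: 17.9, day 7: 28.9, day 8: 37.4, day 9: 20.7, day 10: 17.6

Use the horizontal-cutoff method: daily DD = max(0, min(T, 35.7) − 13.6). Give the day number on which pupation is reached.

day 7

Daily DD above 13.6 °C (capped at 22.1): 15.3, 22.1, 6.4, 16.7, 4.7, 4.3, 15.3, 22.1, 7.1, 4.0.
Cumulative: 15.3, 37.4, 43.8, 60.5, 65.2, 69.5, 84.8, 106.9, 114.0, 118.0.
The total first reaches 77 DD on day 7.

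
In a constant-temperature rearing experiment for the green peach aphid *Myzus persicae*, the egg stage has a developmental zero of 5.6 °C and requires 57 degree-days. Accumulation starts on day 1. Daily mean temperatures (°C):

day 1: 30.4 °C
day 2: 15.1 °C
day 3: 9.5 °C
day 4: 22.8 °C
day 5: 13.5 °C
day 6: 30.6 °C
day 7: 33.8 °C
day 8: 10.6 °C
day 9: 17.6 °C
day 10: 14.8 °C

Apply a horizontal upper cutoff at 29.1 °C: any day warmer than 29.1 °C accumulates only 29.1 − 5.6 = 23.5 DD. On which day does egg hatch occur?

Daily DD above 5.6 °C (capped at 23.5): 23.5, 9.5, 3.9, 17.2, 7.9, 23.5, 23.5, 5.0, 12.0, 9.2.
Cumulative: 23.5, 33.0, 36.9, 54.1, 62.0, 85.5, 109.0, 114.0, 126.0, 135.2.
The total first reaches 57 DD on day 5.

day 5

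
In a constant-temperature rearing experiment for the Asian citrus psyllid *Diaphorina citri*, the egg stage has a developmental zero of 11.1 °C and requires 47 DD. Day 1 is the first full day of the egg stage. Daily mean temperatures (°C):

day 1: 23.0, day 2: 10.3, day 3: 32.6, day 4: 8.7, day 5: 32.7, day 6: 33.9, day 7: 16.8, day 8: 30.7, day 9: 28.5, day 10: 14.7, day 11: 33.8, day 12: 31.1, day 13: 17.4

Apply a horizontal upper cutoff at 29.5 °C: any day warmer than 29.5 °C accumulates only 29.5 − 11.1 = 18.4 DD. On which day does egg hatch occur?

day 5

Daily DD above 11.1 °C (capped at 18.4): 11.9, 0.0, 18.4, 0.0, 18.4, 18.4, 5.7, 18.4, 17.4, 3.6, 18.4, 18.4, 6.3.
Cumulative: 11.9, 11.9, 30.3, 30.3, 48.7, 67.1, 72.8, 91.2, 108.6, 112.2, 130.6, 149.0, 155.3.
The total first reaches 47 DD on day 5.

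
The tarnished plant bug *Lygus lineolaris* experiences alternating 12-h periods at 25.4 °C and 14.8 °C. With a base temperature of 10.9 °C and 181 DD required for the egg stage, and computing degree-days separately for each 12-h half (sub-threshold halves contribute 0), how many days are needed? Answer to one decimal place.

19.7 days

Day half: max(0, 25.4 − 10.9) × 0.5 = 14.5 × 0.5 = 7.25 DD.
Night half: max(0, 14.8 − 10.9) × 0.5 = 3.9 × 0.5 = 1.95 DD.
Per 24 h: 9.20 DD/day.
Duration = 181 / 9.20 = 19.674 ≈ 19.7 days.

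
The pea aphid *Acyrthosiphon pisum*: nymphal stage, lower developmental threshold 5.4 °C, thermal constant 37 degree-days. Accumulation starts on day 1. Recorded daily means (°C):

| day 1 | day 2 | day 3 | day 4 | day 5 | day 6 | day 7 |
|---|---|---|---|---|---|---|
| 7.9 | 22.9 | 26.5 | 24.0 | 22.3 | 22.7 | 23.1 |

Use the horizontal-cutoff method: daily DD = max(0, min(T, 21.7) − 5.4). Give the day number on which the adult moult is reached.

Daily DD above 5.4 °C (capped at 16.3): 2.5, 16.3, 16.3, 16.3, 16.3, 16.3, 16.3.
Cumulative: 2.5, 18.8, 35.1, 51.4, 67.7, 84.0, 100.3.
The total first reaches 37 DD on day 4.

day 4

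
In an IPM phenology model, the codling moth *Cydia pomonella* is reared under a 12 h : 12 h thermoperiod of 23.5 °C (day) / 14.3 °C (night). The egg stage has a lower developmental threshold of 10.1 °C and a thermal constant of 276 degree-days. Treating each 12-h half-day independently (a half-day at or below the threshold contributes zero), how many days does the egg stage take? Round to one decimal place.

Day half: max(0, 23.5 − 10.1) × 0.5 = 13.4 × 0.5 = 6.70 DD.
Night half: max(0, 14.3 − 10.1) × 0.5 = 4.2 × 0.5 = 2.10 DD.
Per 24 h: 8.80 DD/day.
Duration = 276 / 8.80 = 31.364 ≈ 31.4 days.

31.4 days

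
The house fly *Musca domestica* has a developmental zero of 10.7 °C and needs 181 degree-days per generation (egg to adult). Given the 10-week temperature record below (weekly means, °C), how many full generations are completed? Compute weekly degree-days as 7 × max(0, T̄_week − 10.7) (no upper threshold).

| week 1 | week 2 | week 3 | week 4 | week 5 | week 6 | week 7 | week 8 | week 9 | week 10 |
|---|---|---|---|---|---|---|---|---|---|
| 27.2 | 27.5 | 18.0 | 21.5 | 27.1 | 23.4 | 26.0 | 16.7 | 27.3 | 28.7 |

Weekly DD (7 × max(0, T̄ − 10.7)): 115.5, 117.6, 51.1, 75.6, 114.8, 88.9, 107.1, 42.0, 116.2, 126.0.
Season total = 954.8 DD.
Complete generations = ⌊954.8 / 181⌋ = 5.

5 generations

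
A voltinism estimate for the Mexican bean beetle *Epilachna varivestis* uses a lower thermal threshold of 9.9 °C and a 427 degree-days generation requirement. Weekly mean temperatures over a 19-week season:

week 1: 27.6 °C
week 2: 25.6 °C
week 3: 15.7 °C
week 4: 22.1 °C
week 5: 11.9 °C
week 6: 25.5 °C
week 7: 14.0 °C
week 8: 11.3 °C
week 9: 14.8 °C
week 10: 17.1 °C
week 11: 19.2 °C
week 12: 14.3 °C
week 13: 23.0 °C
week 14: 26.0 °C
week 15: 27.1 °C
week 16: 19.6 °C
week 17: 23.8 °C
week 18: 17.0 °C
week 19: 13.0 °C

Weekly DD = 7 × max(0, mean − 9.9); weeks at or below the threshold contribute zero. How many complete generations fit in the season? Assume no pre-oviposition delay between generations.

2 generations

Weekly DD (7 × max(0, T̄ − 9.9)): 123.9, 109.9, 40.6, 85.4, 14.0, 109.2, 28.7, 9.8, 34.3, 50.4, 65.1, 30.8, 91.7, 112.7, 120.4, 67.9, 97.3, 49.7, 21.7.
Season total = 1263.5 DD.
Complete generations = ⌊1263.5 / 427⌋ = 2.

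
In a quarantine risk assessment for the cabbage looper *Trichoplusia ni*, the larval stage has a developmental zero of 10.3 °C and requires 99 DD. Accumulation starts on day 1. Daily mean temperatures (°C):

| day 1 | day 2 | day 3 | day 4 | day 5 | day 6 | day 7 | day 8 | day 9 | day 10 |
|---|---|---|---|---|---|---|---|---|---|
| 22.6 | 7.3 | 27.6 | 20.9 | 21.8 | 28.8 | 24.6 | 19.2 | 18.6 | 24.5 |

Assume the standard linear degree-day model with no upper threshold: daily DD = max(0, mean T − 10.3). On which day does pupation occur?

day 9

Daily DD above 10.3 °C: 12.3, 0.0, 17.3, 10.6, 11.5, 18.5, 14.3, 8.9, 8.3, 14.2.
Cumulative: 12.3, 12.3, 29.6, 40.2, 51.7, 70.2, 84.5, 93.4, 101.7, 115.9.
The total first reaches 99 DD on day 9.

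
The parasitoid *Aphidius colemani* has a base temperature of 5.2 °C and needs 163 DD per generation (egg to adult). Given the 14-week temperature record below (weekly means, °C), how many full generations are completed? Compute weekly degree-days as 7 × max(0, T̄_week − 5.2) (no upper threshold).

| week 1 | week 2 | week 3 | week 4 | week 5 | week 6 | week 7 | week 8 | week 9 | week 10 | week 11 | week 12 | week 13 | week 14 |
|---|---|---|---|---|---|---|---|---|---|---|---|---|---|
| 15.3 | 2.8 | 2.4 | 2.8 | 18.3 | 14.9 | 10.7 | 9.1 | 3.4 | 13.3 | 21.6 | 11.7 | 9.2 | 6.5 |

3 generations

Weekly DD (7 × max(0, T̄ − 5.2)): 70.7, 0.0, 0.0, 0.0, 91.7, 67.9, 38.5, 27.3, 0.0, 56.7, 114.8, 45.5, 28.0, 9.1.
Season total = 550.2 DD.
Complete generations = ⌊550.2 / 163⌋ = 3.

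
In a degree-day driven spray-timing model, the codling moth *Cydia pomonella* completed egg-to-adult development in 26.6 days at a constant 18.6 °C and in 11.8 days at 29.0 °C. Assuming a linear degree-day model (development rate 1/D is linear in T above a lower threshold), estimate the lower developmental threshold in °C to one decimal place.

Under the model K = D·(T − T_b), so D₁·(T₁ − T_b) = D₂·(T₂ − T_b).
26.6·(18.6 − T_b) = 11.8·(29.0 − T_b)
T_b = (26.6·18.6 − 11.8·29.0) / (26.6 − 11.8) = 152.56 / 14.8 = 10.308 °C ≈ 10.3 °C.

10.3 °C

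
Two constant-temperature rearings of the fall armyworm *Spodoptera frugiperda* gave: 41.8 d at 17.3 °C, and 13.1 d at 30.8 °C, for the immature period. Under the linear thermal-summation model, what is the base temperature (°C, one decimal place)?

11.1 °C

Under the model K = D·(T − T_b), so D₁·(T₁ − T_b) = D₂·(T₂ − T_b).
41.8·(17.3 − T_b) = 13.1·(30.8 − T_b)
T_b = (41.8·17.3 − 13.1·30.8) / (41.8 − 13.1) = 319.66 / 28.7 = 11.138 °C ≈ 11.1 °C.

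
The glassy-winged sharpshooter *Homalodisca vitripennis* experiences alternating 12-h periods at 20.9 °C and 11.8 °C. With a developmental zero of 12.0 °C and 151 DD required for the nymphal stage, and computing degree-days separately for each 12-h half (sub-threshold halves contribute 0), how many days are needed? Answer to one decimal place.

Day half: max(0, 20.9 − 12.0) × 0.5 = 8.9 × 0.5 = 4.45 DD.
Night half: max(0, 11.8 − 12.0) × 0.5 = 0.0 × 0.5 = 0.00 DD.
Per 24 h: 4.45 DD/day.
Duration = 151 / 4.45 = 33.933 ≈ 33.9 days.

33.9 days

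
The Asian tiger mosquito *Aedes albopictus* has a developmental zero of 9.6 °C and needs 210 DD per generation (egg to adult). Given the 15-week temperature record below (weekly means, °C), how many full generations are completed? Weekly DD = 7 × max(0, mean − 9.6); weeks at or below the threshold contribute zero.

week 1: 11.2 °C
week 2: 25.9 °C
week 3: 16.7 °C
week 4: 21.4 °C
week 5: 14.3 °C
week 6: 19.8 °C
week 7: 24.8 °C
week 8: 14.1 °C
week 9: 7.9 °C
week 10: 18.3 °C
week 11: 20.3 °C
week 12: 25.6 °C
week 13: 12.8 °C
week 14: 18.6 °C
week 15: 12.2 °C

4 generations

Weekly DD (7 × max(0, T̄ − 9.6)): 11.2, 114.1, 49.7, 82.6, 32.9, 71.4, 106.4, 31.5, 0.0, 60.9, 74.9, 112.0, 22.4, 63.0, 18.2.
Season total = 851.2 DD.
Complete generations = ⌊851.2 / 210⌋ = 4.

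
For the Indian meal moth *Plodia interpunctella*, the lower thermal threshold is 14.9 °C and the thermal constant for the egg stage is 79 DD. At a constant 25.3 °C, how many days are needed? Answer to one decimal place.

7.6 days

Daily accumulation = 25.3 − 14.9 = 10.4 DD/day.
Duration = 79 / 10.4 = 7.596 ≈ 7.6 days.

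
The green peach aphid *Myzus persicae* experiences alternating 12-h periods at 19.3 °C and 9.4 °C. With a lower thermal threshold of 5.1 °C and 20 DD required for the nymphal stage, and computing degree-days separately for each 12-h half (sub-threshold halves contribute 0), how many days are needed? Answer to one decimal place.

Day half: max(0, 19.3 − 5.1) × 0.5 = 14.2 × 0.5 = 7.10 DD.
Night half: max(0, 9.4 − 5.1) × 0.5 = 4.3 × 0.5 = 2.15 DD.
Per 24 h: 9.25 DD/day.
Duration = 20 / 9.25 = 2.162 ≈ 2.2 days.

2.2 days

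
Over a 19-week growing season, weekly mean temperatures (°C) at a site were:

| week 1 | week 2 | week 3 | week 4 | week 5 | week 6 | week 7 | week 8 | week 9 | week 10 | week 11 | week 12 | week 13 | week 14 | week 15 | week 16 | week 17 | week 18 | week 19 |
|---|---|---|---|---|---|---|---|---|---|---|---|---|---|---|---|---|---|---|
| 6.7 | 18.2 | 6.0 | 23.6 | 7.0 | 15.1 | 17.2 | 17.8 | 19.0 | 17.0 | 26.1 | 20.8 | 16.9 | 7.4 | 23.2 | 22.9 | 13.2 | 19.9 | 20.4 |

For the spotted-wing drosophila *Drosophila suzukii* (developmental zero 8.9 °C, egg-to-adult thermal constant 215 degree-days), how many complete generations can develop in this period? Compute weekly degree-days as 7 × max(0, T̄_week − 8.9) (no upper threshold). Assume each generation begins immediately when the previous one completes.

Weekly DD (7 × max(0, T̄ − 8.9)): 0.0, 65.1, 0.0, 102.9, 0.0, 43.4, 58.1, 62.3, 70.7, 56.7, 120.4, 83.3, 56.0, 0.0, 100.1, 98.0, 30.1, 77.0, 80.5.
Season total = 1104.6 DD.
Complete generations = ⌊1104.6 / 215⌋ = 5.

5 generations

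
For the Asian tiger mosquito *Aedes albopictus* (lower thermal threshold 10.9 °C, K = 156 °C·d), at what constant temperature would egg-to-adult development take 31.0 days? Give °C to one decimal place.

Required daily accumulation = 156 / 31.0 = 5.032 DD/day.
T = T_base + 5.032 = 10.9 + 5.032 = 15.932 ≈ 15.9 °C.

15.9 °C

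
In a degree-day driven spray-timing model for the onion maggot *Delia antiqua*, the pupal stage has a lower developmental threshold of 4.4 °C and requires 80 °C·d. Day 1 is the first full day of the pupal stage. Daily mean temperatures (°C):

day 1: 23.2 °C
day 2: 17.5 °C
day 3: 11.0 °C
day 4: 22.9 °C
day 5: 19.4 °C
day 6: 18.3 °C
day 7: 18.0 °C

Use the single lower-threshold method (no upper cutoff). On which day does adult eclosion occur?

day 6

Daily DD above 4.4 °C: 18.8, 13.1, 6.6, 18.5, 15.0, 13.9, 13.6.
Cumulative: 18.8, 31.9, 38.5, 57.0, 72.0, 85.9, 99.5.
The total first reaches 80 DD on day 6.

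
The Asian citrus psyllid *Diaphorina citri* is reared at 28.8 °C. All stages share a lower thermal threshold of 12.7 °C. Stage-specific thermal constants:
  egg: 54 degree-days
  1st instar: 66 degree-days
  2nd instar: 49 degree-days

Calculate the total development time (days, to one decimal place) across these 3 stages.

Daily accumulation at 28.8 °C = 28.8 − 12.7 = 16.1 DD/day.
Total K = 54 + 66 + 49 = 169 DD.
Total duration = 169 / 16.1 = 10.497 ≈ 10.5 days.

10.5 days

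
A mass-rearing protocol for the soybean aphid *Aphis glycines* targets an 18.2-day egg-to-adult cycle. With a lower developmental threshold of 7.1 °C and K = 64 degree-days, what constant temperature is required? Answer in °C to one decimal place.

Required daily accumulation = 64 / 18.2 = 3.516 DD/day.
T = T_base + 3.516 = 7.1 + 3.516 = 10.616 ≈ 10.6 °C.

10.6 °C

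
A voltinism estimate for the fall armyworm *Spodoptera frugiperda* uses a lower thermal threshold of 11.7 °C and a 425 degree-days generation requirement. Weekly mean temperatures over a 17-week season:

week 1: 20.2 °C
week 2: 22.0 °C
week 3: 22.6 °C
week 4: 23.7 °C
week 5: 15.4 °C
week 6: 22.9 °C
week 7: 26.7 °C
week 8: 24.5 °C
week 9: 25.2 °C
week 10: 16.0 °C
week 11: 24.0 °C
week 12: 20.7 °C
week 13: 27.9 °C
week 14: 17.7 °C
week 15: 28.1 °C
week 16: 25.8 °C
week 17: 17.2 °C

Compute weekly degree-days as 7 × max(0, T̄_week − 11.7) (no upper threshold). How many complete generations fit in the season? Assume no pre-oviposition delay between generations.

2 generations

Weekly DD (7 × max(0, T̄ − 11.7)): 59.5, 72.1, 76.3, 84.0, 25.9, 78.4, 105.0, 89.6, 94.5, 30.1, 86.1, 63.0, 113.4, 42.0, 114.8, 98.7, 38.5.
Season total = 1271.9 DD.
Complete generations = ⌊1271.9 / 425⌋ = 2.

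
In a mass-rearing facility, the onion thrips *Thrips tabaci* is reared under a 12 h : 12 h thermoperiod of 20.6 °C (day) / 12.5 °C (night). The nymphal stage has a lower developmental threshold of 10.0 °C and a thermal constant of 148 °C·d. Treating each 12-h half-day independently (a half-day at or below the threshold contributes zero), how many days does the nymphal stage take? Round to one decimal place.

22.6 days

Day half: max(0, 20.6 − 10.0) × 0.5 = 10.6 × 0.5 = 5.30 DD.
Night half: max(0, 12.5 − 10.0) × 0.5 = 2.5 × 0.5 = 1.25 DD.
Per 24 h: 6.55 DD/day.
Duration = 148 / 6.55 = 22.595 ≈ 22.6 days.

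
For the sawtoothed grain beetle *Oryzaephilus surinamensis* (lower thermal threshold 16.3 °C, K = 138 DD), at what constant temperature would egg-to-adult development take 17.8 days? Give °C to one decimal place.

24.1 °C

Required daily accumulation = 138 / 17.8 = 7.753 DD/day.
T = T_base + 7.753 = 16.3 + 7.753 = 24.053 ≈ 24.1 °C.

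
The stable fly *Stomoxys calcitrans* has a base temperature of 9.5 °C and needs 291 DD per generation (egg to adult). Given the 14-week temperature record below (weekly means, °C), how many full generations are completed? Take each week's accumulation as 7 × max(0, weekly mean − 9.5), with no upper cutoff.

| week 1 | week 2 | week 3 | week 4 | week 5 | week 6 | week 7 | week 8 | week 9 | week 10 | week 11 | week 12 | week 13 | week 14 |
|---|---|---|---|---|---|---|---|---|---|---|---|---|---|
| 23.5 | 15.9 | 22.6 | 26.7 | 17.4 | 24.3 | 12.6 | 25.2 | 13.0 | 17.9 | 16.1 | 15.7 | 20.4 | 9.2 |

Weekly DD (7 × max(0, T̄ − 9.5)): 98.0, 44.8, 91.7, 120.4, 55.3, 103.6, 21.7, 109.9, 24.5, 58.8, 46.2, 43.4, 76.3, 0.0.
Season total = 894.6 DD.
Complete generations = ⌊894.6 / 291⌋ = 3.

3 generations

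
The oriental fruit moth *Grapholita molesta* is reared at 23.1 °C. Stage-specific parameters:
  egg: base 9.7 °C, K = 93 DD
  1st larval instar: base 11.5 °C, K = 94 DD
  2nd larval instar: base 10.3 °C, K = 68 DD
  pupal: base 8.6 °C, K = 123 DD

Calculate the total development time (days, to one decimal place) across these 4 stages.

egg: 93 / (23.1 − 9.7) = 93 / 13.4 = 6.940 d.
1st larval instar: 94 / (23.1 − 11.5) = 94 / 11.6 = 8.103 d.
2nd larval instar: 68 / (23.1 − 10.3) = 68 / 12.8 = 5.312 d.
pupal: 123 / (23.1 − 8.6) = 123 / 14.5 = 8.483 d.
Sum = 28.839 ≈ 28.8 days.

28.8 days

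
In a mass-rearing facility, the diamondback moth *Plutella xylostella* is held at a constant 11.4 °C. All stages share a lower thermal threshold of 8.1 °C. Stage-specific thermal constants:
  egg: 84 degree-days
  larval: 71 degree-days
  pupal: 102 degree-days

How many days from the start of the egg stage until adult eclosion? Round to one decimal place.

77.9 days

Daily accumulation at 11.4 °C = 11.4 − 8.1 = 3.3 DD/day.
Total K = 84 + 71 + 102 = 257 DD.
Total duration = 257 / 3.3 = 77.879 ≈ 77.9 days.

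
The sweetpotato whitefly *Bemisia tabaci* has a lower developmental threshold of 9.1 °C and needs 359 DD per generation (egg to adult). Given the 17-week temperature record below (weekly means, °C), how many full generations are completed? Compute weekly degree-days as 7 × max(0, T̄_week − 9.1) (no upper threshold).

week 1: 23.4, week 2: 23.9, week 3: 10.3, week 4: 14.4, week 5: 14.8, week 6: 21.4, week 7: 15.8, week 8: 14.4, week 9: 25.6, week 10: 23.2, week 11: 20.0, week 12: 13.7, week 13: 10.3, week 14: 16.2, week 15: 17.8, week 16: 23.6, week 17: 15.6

2 generations

Weekly DD (7 × max(0, T̄ − 9.1)): 100.1, 103.6, 8.4, 37.1, 39.9, 86.1, 46.9, 37.1, 115.5, 98.7, 76.3, 32.2, 8.4, 49.7, 60.9, 101.5, 45.5.
Season total = 1047.9 DD.
Complete generations = ⌊1047.9 / 359⌋ = 2.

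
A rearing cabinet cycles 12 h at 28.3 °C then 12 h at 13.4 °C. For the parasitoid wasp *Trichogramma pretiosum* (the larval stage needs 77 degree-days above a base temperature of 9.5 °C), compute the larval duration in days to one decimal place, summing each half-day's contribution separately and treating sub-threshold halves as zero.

6.8 days

Day half: max(0, 28.3 − 9.5) × 0.5 = 18.8 × 0.5 = 9.40 DD.
Night half: max(0, 13.4 − 9.5) × 0.5 = 3.9 × 0.5 = 1.95 DD.
Per 24 h: 11.35 DD/day.
Duration = 77 / 11.35 = 6.784 ≈ 6.8 days.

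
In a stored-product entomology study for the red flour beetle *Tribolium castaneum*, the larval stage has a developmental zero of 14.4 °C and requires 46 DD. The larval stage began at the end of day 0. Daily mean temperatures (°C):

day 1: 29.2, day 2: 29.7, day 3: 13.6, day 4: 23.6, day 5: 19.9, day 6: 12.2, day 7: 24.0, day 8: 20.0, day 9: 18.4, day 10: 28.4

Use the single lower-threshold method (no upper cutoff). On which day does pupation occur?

day 7

Daily DD above 14.4 °C: 14.8, 15.3, 0.0, 9.2, 5.5, 0.0, 9.6, 5.6, 4.0, 14.0.
Cumulative: 14.8, 30.1, 30.1, 39.3, 44.8, 44.8, 54.4, 60.0, 64.0, 78.0.
The total first reaches 46 DD on day 7.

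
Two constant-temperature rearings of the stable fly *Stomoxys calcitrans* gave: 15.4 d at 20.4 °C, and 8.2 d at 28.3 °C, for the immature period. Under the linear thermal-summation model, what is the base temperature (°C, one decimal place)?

Equal thermal constants: D₁(T₁ − T_b) = D₂(T₂ − T_b).
15.4·(20.4 − T_b) = 8.2·(28.3 − T_b)
T_b = (15.4·20.4 − 8.2·28.3) / (15.4 − 8.2) = 82.10 / 7.2 = 11.403 °C ≈ 11.4 °C.

11.4 °C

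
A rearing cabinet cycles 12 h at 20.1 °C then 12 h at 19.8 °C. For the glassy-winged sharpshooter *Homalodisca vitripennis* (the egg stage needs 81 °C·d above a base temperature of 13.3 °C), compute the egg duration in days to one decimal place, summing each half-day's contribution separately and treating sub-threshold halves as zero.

12.2 days

Day half: max(0, 20.1 − 13.3) × 0.5 = 6.8 × 0.5 = 3.40 DD.
Night half: max(0, 19.8 − 13.3) × 0.5 = 6.5 × 0.5 = 3.25 DD.
Per 24 h: 6.65 DD/day.
Duration = 81 / 6.65 = 12.180 ≈ 12.2 days.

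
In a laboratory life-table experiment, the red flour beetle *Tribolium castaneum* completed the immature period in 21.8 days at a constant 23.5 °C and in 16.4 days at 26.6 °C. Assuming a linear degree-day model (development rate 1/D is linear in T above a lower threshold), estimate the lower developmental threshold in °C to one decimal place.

Under the model K = D·(T − T_b), so D₁·(T₁ − T_b) = D₂·(T₂ − T_b).
21.8·(23.5 − T_b) = 16.4·(26.6 − T_b)
T_b = (21.8·23.5 − 16.4·26.6) / (21.8 − 16.4) = 76.06 / 5.4 = 14.085 °C ≈ 14.1 °C.

14.1 °C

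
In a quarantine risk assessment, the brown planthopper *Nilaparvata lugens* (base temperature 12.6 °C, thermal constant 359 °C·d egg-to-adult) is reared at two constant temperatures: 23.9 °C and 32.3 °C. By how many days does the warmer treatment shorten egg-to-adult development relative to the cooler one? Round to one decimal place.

13.5 days

At 23.9 °C: 359 / (23.9 − 12.6) = 359 / 11.3 = 31.770 d.
At 32.3 °C: 359 / (32.3 − 12.6) = 359 / 19.7 = 18.223 d.
Difference = |31.770 − 18.223| = 13.547 ≈ 13.5 days.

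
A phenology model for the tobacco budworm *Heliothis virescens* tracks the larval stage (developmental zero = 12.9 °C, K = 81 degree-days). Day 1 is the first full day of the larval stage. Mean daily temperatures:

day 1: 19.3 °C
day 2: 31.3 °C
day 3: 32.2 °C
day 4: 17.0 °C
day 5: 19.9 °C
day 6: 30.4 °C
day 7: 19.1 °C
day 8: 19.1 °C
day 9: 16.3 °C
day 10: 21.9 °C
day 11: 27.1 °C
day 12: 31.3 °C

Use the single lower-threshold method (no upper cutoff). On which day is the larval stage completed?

day 8

Daily DD above 12.9 °C: 6.4, 18.4, 19.3, 4.1, 7.0, 17.5, 6.2, 6.2, 3.4, 9.0, 14.2, 18.4.
Cumulative: 6.4, 24.8, 44.1, 48.2, 55.2, 72.7, 78.9, 85.1, 88.5, 97.5, 111.7, 130.1.
The total first reaches 81 DD on day 8.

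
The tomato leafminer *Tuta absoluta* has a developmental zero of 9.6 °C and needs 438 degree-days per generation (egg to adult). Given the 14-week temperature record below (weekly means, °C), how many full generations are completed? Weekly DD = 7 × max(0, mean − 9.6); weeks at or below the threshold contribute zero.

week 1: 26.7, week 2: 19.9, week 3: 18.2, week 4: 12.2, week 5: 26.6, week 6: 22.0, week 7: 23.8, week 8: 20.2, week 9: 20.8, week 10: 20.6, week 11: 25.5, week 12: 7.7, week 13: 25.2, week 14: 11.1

Weekly DD (7 × max(0, T̄ − 9.6)): 119.7, 72.1, 60.2, 18.2, 119.0, 86.8, 99.4, 74.2, 78.4, 77.0, 111.3, 0.0, 109.2, 10.5.
Season total = 1036.0 DD.
Complete generations = ⌊1036.0 / 438⌋ = 2.

2 generations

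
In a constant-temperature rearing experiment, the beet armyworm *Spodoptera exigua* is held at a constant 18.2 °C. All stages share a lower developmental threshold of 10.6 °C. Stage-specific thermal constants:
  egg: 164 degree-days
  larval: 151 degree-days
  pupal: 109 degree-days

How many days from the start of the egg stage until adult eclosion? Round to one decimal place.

55.8 days

Daily accumulation at 18.2 °C = 18.2 − 10.6 = 7.6 DD/day.
Total K = 164 + 151 + 109 = 424 DD.
Total duration = 424 / 7.6 = 55.789 ≈ 55.8 days.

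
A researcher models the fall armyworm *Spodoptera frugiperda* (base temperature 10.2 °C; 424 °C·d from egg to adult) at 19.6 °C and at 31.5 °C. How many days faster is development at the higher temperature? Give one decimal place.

25.2 days

At 19.6 °C: 424 / (19.6 − 10.2) = 424 / 9.4 = 45.106 d.
At 31.5 °C: 424 / (31.5 − 10.2) = 424 / 21.3 = 19.906 d.
Difference = |45.106 − 19.906| = 25.200 ≈ 25.2 days.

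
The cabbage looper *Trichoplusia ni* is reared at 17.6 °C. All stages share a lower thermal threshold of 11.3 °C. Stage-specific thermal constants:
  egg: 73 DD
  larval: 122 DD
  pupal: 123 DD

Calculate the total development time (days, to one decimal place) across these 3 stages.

50.5 days

Daily accumulation at 17.6 °C = 17.6 − 11.3 = 6.3 DD/day.
Total K = 73 + 122 + 123 = 318 DD.
Total duration = 318 / 6.3 = 50.476 ≈ 50.5 days.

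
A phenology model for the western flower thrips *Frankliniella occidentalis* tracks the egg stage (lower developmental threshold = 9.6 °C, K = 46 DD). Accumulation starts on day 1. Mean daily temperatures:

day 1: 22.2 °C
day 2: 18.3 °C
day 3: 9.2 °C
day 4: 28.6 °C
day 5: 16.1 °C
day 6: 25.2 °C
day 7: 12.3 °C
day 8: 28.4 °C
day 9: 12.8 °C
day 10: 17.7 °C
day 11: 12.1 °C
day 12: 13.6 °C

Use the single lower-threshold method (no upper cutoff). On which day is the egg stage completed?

Daily DD above 9.6 °C: 12.6, 8.7, 0.0, 19.0, 6.5, 15.6, 2.7, 18.8, 3.2, 8.1, 2.5, 4.0.
Cumulative: 12.6, 21.3, 21.3, 40.3, 46.8, 62.4, 65.1, 83.9, 87.1, 95.2, 97.7, 101.7.
The total first reaches 46 DD on day 5.

day 5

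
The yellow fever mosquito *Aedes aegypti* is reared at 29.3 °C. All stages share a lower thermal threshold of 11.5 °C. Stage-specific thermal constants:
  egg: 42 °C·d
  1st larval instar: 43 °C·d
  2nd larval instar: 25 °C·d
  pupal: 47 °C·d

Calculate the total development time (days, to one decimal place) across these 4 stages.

8.8 days

Daily accumulation at 29.3 °C = 29.3 − 11.5 = 17.8 DD/day.
Total K = 42 + 43 + 25 + 47 = 157 DD.
Total duration = 157 / 17.8 = 8.820 ≈ 8.8 days.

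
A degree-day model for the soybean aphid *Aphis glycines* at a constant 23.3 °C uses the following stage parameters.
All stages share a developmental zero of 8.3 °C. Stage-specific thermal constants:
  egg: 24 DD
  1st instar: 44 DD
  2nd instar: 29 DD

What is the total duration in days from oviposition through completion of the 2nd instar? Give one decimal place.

6.5 days

Daily accumulation at 23.3 °C = 23.3 − 8.3 = 15.0 DD/day.
Total K = 24 + 44 + 29 = 97 DD.
Total duration = 97 / 15.0 = 6.467 ≈ 6.5 days.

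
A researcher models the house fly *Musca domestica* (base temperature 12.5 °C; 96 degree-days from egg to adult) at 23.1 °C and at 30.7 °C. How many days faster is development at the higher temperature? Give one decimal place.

At 23.1 °C: 96 / (23.1 − 12.5) = 96 / 10.6 = 9.057 d.
At 30.7 °C: 96 / (30.7 − 12.5) = 96 / 18.2 = 5.275 d.
Difference = |9.057 − 5.275| = 3.782 ≈ 3.8 days.

3.8 days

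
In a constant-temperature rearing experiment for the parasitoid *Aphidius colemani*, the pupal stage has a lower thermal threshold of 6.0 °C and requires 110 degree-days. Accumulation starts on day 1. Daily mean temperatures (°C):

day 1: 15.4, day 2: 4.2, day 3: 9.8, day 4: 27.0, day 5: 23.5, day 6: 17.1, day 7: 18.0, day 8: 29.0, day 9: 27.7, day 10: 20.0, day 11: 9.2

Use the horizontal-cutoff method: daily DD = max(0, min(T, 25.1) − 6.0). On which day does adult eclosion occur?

Daily DD above 6.0 °C (capped at 19.1): 9.4, 0.0, 3.8, 19.1, 17.5, 11.1, 12.0, 19.1, 19.1, 14.0, 3.2.
Cumulative: 9.4, 9.4, 13.2, 32.3, 49.8, 60.9, 72.9, 92.0, 111.1, 125.1, 128.3.
The total first reaches 110 DD on day 9.

day 9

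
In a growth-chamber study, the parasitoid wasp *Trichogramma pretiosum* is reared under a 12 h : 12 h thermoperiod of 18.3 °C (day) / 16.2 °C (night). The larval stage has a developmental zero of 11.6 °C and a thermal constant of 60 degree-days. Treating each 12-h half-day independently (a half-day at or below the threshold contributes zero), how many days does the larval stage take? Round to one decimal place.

10.6 days

Day half: max(0, 18.3 − 11.6) × 0.5 = 6.7 × 0.5 = 3.35 DD.
Night half: max(0, 16.2 − 11.6) × 0.5 = 4.6 × 0.5 = 2.30 DD.
Per 24 h: 5.65 DD/day.
Duration = 60 / 5.65 = 10.619 ≈ 10.6 days.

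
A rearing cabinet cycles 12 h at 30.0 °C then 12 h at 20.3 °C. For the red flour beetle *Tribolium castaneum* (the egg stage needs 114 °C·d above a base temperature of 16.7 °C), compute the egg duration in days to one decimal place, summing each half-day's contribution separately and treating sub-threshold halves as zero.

13.5 days

Day half: max(0, 30.0 − 16.7) × 0.5 = 13.3 × 0.5 = 6.65 DD.
Night half: max(0, 20.3 − 16.7) × 0.5 = 3.6 × 0.5 = 1.80 DD.
Per 24 h: 8.45 DD/day.
Duration = 114 / 8.45 = 13.491 ≈ 13.5 days.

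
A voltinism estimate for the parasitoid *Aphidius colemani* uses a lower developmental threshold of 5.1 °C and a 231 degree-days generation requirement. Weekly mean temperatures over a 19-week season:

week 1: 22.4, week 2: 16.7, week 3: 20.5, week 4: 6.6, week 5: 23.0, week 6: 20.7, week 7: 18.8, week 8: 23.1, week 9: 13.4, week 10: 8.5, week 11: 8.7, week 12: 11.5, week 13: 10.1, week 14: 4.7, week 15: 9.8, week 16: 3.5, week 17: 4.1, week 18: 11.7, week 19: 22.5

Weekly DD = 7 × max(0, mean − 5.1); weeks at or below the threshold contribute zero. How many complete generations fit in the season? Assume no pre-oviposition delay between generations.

5 generations

Weekly DD (7 × max(0, T̄ − 5.1)): 121.1, 81.2, 107.8, 10.5, 125.3, 109.2, 95.9, 126.0, 58.1, 23.8, 25.2, 44.8, 35.0, 0.0, 32.9, 0.0, 0.0, 46.2, 121.8.
Season total = 1164.8 DD.
Complete generations = ⌊1164.8 / 231⌋ = 5.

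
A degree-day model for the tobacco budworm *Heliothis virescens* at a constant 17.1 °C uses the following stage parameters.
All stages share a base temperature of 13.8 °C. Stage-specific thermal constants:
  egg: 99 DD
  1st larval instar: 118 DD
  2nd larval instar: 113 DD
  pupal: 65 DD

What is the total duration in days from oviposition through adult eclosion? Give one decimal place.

119.7 days

Daily accumulation at 17.1 °C = 17.1 − 13.8 = 3.3 DD/day.
Total K = 99 + 118 + 113 + 65 = 395 DD.
Total duration = 395 / 3.3 = 119.697 ≈ 119.7 days.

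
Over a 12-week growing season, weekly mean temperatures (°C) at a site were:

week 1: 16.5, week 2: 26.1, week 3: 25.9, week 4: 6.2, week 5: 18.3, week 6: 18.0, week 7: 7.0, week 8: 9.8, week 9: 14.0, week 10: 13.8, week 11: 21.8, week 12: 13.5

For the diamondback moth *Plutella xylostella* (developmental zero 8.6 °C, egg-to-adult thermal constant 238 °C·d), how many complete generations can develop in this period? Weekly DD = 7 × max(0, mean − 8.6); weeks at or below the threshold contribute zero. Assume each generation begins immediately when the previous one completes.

2 generations

Weekly DD (7 × max(0, T̄ − 8.6)): 55.3, 122.5, 121.1, 0.0, 67.9, 65.8, 0.0, 8.4, 37.8, 36.4, 92.4, 34.3.
Season total = 641.9 DD.
Complete generations = ⌊641.9 / 238⌋ = 2.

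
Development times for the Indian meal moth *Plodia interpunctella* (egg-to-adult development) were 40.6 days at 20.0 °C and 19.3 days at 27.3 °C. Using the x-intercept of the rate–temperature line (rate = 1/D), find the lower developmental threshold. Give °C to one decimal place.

Under the model K = D·(T − T_b), so D₁·(T₁ − T_b) = D₂·(T₂ − T_b).
40.6·(20.0 − T_b) = 19.3·(27.3 − T_b)
T_b = (40.6·20.0 − 19.3·27.3) / (40.6 − 19.3) = 285.11 / 21.3 = 13.385 °C ≈ 13.4 °C.

13.4 °C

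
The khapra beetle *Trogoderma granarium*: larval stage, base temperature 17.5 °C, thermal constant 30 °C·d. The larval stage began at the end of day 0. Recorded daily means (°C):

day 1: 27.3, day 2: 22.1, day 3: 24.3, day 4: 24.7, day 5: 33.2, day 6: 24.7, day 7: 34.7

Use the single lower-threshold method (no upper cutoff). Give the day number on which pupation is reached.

day 5

Daily DD above 17.5 °C: 9.8, 4.6, 6.8, 7.2, 15.7, 7.2, 17.2.
Cumulative: 9.8, 14.4, 21.2, 28.4, 44.1, 51.3, 68.5.
The total first reaches 30 DD on day 5.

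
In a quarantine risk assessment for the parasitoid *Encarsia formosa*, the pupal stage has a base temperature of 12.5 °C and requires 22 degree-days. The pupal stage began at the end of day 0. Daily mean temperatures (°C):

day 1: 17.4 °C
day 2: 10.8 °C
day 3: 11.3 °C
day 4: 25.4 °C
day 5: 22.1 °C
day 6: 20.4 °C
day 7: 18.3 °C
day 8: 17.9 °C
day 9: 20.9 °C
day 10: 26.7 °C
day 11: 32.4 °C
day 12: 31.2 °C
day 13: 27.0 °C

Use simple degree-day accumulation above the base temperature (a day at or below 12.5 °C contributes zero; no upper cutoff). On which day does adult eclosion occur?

day 5

Daily DD above 12.5 °C: 4.9, 0.0, 0.0, 12.9, 9.6, 7.9, 5.8, 5.4, 8.4, 14.2, 19.9, 18.7, 14.5.
Cumulative: 4.9, 4.9, 4.9, 17.8, 27.4, 35.3, 41.1, 46.5, 54.9, 69.1, 89.0, 107.7, 122.2.
The total first reaches 22 DD on day 5.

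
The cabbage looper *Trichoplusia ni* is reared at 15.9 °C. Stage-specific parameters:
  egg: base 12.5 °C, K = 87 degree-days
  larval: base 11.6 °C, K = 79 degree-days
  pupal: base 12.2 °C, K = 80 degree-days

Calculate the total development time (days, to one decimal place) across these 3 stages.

egg: 87 / (15.9 − 12.5) = 87 / 3.4 = 25.588 d.
larval: 79 / (15.9 − 11.6) = 79 / 4.3 = 18.372 d.
pupal: 80 / (15.9 − 12.2) = 80 / 3.7 = 21.622 d.
Sum = 65.582 ≈ 65.6 days.

65.6 days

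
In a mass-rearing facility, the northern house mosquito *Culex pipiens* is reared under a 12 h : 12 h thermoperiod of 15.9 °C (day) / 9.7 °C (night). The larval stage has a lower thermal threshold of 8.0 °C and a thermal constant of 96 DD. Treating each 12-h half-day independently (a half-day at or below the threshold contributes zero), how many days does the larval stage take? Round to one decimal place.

Day half: max(0, 15.9 − 8.0) × 0.5 = 7.9 × 0.5 = 3.95 DD.
Night half: max(0, 9.7 − 8.0) × 0.5 = 1.7 × 0.5 = 0.85 DD.
Per 24 h: 4.80 DD/day.
Duration = 96 / 4.80 = 20.000 ≈ 20.0 days.

20.0 days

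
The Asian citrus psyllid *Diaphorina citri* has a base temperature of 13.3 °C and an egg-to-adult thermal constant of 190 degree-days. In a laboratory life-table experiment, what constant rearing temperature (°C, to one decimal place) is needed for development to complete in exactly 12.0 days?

Required daily accumulation = 190 / 12.0 = 15.833 DD/day.
T = T_base + 15.833 = 13.3 + 15.833 = 29.133 ≈ 29.1 °C.

29.1 °C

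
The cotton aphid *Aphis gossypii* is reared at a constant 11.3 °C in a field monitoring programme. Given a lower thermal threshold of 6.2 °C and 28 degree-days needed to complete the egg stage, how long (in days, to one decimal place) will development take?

5.5 days

Daily accumulation = 11.3 − 6.2 = 5.1 DD/day.
Duration = 28 / 5.1 = 5.490 ≈ 5.5 days.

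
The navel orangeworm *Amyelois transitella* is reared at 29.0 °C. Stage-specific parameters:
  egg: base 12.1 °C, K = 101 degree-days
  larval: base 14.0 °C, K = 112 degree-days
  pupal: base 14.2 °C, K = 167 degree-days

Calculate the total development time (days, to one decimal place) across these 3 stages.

egg: 101 / (29.0 − 12.1) = 101 / 16.9 = 5.976 d.
larval: 112 / (29.0 − 14.0) = 112 / 15.0 = 7.467 d.
pupal: 167 / (29.0 − 14.2) = 167 / 14.8 = 11.284 d.
Sum = 24.727 ≈ 24.7 days.

24.7 days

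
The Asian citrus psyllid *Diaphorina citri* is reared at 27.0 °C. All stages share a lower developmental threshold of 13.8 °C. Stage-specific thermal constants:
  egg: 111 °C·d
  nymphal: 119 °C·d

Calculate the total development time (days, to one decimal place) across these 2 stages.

Daily accumulation at 27.0 °C = 27.0 − 13.8 = 13.2 DD/day.
Total K = 111 + 119 = 230 DD.
Total duration = 230 / 13.2 = 17.424 ≈ 17.4 days.

17.4 days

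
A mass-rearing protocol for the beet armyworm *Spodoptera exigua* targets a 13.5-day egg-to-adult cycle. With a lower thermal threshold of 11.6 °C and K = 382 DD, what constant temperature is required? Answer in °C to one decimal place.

Required daily accumulation = 382 / 13.5 = 28.296 DD/day.
T = T_base + 28.296 = 11.6 + 28.296 = 39.896 ≈ 39.9 °C.

39.9 °C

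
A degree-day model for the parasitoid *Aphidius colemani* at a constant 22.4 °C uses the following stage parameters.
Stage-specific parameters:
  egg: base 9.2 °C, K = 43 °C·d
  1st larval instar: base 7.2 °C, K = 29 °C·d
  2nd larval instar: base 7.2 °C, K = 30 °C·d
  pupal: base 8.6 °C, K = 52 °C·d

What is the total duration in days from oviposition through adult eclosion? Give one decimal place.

10.9 days

egg: 43 / (22.4 − 9.2) = 43 / 13.2 = 3.258 d.
1st larval instar: 29 / (22.4 − 7.2) = 29 / 15.2 = 1.908 d.
2nd larval instar: 30 / (22.4 − 7.2) = 30 / 15.2 = 1.974 d.
pupal: 52 / (22.4 − 8.6) = 52 / 13.8 = 3.768 d.
Sum = 10.907 ≈ 10.9 days.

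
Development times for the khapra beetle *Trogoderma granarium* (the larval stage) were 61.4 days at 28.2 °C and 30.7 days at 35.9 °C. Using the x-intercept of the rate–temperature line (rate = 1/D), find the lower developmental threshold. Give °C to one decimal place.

20.5 °C

Under the model K = D·(T − T_b), so D₁·(T₁ − T_b) = D₂·(T₂ − T_b).
61.4·(28.2 − T_b) = 30.7·(35.9 − T_b)
T_b = (61.4·28.2 − 30.7·35.9) / (61.4 − 30.7) = 629.35 / 30.7 = 20.500 °C ≈ 20.5 °C.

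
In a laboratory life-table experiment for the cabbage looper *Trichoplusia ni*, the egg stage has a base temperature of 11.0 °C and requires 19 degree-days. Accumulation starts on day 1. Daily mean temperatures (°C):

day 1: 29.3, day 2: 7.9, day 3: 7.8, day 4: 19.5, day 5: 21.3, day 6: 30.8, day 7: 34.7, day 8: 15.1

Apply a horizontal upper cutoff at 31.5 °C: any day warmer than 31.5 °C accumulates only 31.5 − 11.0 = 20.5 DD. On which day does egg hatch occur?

Daily DD above 11.0 °C (capped at 20.5): 18.3, 0.0, 0.0, 8.5, 10.3, 19.8, 20.5, 4.1.
Cumulative: 18.3, 18.3, 18.3, 26.8, 37.1, 56.9, 77.4, 81.5.
The total first reaches 19 DD on day 4.

day 4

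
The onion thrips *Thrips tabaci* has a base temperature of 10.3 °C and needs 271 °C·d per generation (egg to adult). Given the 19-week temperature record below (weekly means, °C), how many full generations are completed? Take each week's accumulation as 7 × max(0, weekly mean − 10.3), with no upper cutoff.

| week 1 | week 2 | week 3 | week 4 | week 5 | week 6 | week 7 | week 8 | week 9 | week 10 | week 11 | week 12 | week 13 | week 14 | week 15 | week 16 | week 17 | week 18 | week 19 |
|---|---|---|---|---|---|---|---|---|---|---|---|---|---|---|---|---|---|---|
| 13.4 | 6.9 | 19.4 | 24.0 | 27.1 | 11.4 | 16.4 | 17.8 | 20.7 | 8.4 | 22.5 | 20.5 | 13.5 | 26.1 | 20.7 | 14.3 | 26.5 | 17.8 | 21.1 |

4 generations

Weekly DD (7 × max(0, T̄ − 10.3)): 21.7, 0.0, 63.7, 95.9, 117.6, 7.7, 42.7, 52.5, 72.8, 0.0, 85.4, 71.4, 22.4, 110.6, 72.8, 28.0, 113.4, 52.5, 75.6.
Season total = 1106.7 DD.
Complete generations = ⌊1106.7 / 271⌋ = 4.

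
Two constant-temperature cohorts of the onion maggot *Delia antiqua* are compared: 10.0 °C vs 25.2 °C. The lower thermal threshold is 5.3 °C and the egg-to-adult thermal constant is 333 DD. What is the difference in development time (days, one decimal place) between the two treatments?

54.1 days

At 10.0 °C: 333 / (10.0 − 5.3) = 333 / 4.7 = 70.851 d.
At 25.2 °C: 333 / (25.2 − 5.3) = 333 / 19.9 = 16.734 d.
Difference = |70.851 − 16.734| = 54.117 ≈ 54.1 days.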